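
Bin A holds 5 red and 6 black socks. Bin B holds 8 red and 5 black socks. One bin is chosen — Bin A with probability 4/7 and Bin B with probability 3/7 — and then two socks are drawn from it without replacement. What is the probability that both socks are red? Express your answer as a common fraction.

258/1001

From Bin A: P(both red) = (5/11)(4/10) = 2/11.
From Bin B: P(both red) = (8/13)(7/12) = 14/39.
Total probability = (4/7)(2/11) + (3/7)(14/39) = 258/1001.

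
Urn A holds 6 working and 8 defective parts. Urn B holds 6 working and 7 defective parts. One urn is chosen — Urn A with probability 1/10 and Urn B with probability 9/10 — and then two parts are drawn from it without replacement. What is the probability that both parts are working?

From Urn A: P(both working) = (6/14)(5/13) = 15/91.
From Urn B: P(both working) = (6/13)(5/12) = 5/26.
Total probability = (1/10)(15/91) + (9/10)(5/26) = 69/364.

69/364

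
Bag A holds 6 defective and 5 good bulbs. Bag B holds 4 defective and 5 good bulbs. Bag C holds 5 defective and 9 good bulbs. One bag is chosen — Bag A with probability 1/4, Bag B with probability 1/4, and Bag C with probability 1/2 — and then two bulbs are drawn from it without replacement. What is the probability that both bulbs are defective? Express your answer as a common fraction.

3959/24024

From Bag A: P(both defective) = (6/11)(5/10) = 3/11.
From Bag B: P(both defective) = (4/9)(3/8) = 1/6.
From Bag C: P(both defective) = (5/14)(4/13) = 10/91.
Total probability = (1/4)(3/11) + (1/4)(1/6) + (1/2)(10/91) = 3959/24024.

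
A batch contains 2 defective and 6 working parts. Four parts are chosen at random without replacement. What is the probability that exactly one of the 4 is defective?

4/7

One ordering (defective drawn first) has probability 2/8 × 6/7 × 5/6 × 4/5 = 240/1680 = 1/7.
There are C(4,1) = 4 such orderings, each equally likely, so P = 4 × 1/7 = 4/7.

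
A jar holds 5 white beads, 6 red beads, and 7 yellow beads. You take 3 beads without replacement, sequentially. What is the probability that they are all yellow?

P(every draw is yellow) = 7/18 × 6/17 × 5/16 = 210/4896 = 35/816.

35/816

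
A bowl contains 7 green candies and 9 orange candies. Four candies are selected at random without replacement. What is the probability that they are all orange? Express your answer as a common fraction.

9/130

P(all orange) = 9/16 × 8/15 × 7/14 × 6/13 = 3024/43680 = 9/130.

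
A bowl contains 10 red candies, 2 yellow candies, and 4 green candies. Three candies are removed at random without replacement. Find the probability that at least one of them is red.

27/28

P(no red) = 6/16 × 5/15 × 4/14 = 120/3360 = 1/28.
P(at least one) = 1 − 1/28 = 27/28.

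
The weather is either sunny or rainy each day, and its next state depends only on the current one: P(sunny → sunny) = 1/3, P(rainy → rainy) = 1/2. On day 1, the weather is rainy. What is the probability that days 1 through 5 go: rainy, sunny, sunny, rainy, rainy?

Day 1 is given. For each transition, use the conditional probability from the current state:
P(sunny | rainy) = 1/2; P(sunny | sunny) = 1/3; P(rainy | sunny) = 2/3; P(rainy | rainy) = 1/2.
P = 1/2 × 1/3 × 2/3 × 1/2 = 2/36 = 1/18.

1/18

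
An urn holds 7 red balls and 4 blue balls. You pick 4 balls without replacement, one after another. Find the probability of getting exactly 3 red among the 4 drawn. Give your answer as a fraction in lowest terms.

One ordering (red drawn first) has probability 7/11 × 6/10 × 5/9 × 4/8 = 840/7920 = 7/66.
There are C(4,3) = 4 such orderings, each equally likely, so P = 4 × 7/66 = 14/33.

14/33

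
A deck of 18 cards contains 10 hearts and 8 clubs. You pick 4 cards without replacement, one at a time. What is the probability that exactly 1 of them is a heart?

28/153

One ordering (a heart drawn first) has probability 10/18 × 8/17 × 7/16 × 6/15 = 3360/73440 = 7/153.
There are C(4,1) = 4 such orderings, each equally likely, so P = 4 × 7/153 = 28/153.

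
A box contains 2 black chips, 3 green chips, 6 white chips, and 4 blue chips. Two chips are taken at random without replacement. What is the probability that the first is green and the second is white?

3/35

Chain rule:
P = 3/15 × 6/14 = 18/210 = 3/35.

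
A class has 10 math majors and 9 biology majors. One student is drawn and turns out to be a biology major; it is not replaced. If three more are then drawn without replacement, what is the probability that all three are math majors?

With the first student removed, 10 math majors remain out of 18.
P = 10/18 × 9/17 × 8/16 = 720/4896 = 5/34.

5/34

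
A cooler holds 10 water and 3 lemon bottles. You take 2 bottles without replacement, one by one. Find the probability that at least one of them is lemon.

11/26

P(no lemon) = 10/13 × 9/12 = 90/156 = 15/26.
P(at least one) = 1 − 15/26 = 11/26.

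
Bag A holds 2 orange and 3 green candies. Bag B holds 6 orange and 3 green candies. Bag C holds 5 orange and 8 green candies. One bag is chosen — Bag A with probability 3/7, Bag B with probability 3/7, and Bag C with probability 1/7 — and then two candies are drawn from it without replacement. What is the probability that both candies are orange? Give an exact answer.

From Bag A: P(both orange) = (2/5)(1/4) = 1/10.
From Bag B: P(both orange) = (6/9)(5/8) = 5/12.
From Bag C: P(both orange) = (5/13)(4/12) = 5/39.
Total probability = (3/7)(1/10) + (3/7)(5/12) + (1/7)(5/39) = 187/780.

187/780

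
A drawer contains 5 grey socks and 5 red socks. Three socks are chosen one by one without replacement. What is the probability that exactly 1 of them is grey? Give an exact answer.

One ordering (grey drawn first) has probability 5/10 × 5/9 × 4/8 = 100/720 = 5/36.
There are C(3,1) = 3 such orderings, each equally likely, so P = 3 × 5/36 = 5/12.

5/12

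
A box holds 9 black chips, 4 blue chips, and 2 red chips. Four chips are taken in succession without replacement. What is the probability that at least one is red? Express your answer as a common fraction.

P(no red) = 13/15 × 12/14 × 11/13 × 10/12 = 17160/32760 = 11/21.
P(at least one) = 1 − 11/21 = 10/21.

10/21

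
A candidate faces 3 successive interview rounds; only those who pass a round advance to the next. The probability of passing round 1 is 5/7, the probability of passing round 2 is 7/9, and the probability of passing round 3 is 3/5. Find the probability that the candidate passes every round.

1/3

The events are sequential, so multiply the conditional probabilities:
P = 5/7 × 7/9 × 3/5 = 105/315 = 1/3.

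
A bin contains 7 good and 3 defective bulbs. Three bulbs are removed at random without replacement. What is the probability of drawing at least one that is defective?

P(no defective) = 7/10 × 6/9 × 5/8 = 210/720 = 7/24.
P(at least one) = 1 − 7/24 = 17/24.

17/24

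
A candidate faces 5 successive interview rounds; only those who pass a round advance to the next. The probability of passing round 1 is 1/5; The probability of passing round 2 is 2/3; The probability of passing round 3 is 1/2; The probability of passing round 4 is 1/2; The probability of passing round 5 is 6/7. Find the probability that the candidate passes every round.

The events are sequential, so multiply the conditional probabilities:
P = 1/5 × 2/3 × 1/2 × 1/2 × 6/7 = 12/420 = 1/35.

1/35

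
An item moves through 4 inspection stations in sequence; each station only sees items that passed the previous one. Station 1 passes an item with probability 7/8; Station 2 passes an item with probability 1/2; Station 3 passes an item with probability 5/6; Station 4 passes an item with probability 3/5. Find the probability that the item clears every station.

The events are sequential, so multiply the conditional probabilities:
P = 7/8 × 1/2 × 5/6 × 3/5 = 105/480 = 7/32.

7/32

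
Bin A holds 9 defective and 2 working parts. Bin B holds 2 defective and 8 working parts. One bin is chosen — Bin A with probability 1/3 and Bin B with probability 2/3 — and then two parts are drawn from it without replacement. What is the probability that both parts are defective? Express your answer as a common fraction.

From Bin A: P(both defective) = (9/11)(8/10) = 36/55.
From Bin B: P(both defective) = (2/10)(1/9) = 1/45.
Total probability = (1/3)(36/55) + (2/3)(1/45) = 346/1485.

346/1485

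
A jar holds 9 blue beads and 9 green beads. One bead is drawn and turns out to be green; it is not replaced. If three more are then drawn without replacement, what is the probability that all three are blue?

21/170

After the first draw, 9 of the remaining 17 beads are blue.
P = 9/17 × 8/16 × 7/15 = 504/4080 = 21/170.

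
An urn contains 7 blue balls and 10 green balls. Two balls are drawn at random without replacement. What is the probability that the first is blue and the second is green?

35/136

Chain rule:
P = 7/17 × 10/16 = 70/272 = 35/136.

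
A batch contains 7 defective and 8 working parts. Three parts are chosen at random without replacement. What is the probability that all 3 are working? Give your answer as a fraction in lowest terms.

P = 8/15 × 7/14 × 6/13 = 336/2730 = 8/65.

8/65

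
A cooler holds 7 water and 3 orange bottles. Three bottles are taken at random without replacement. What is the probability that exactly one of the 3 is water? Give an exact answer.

7/40

One ordering (water drawn first) has probability 7/10 × 3/9 × 2/8 = 42/720 = 7/120.
There are C(3,1) = 3 such orderings, each equally likely, so P = 3 × 7/120 = 7/40.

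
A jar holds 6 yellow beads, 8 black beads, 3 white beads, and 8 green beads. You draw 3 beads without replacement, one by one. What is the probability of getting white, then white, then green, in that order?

2/575

Chain rule:
P = 3/25 × 2/24 × 8/23 = 48/13800 = 2/575.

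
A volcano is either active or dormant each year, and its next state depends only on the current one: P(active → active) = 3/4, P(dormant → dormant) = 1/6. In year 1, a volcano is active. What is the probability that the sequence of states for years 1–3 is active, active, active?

Year 1 is given. For each transition, use the conditional probability from the current state:
P(active | active) = 3/4; P(active | active) = 3/4.
P = 3/4 × 3/4 = 9/16.

9/16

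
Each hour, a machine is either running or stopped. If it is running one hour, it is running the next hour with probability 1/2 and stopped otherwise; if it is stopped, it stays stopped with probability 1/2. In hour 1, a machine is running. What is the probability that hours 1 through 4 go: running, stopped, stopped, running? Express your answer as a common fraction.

1/8

Hour 1 is given. For each transition, use the conditional probability from the current state:
P(stopped | running) = 1/2; P(stopped | stopped) = 1/2; P(running | stopped) = 1/2.
P = 1/2 × 1/2 × 1/2 = 1/8.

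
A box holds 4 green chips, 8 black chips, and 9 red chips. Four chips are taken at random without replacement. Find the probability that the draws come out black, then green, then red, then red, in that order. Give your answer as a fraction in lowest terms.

32/1995

Chain rule:
P = 8/21 × 4/20 × 9/19 × 8/18 = 2304/143640 = 32/1995.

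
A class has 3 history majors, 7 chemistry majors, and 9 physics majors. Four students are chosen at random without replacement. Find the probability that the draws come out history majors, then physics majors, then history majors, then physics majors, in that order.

3/646

Each draw changes the counts, so multiply the conditional probabilities along the sequence:
P = 3/19 × 9/18 × 2/17 × 8/16 = 432/93024 = 3/646.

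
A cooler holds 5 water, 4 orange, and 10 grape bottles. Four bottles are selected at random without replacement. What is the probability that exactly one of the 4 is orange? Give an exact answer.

455/969

One ordering (orange drawn first) has probability 4/19 × 15/18 × 14/17 × 13/16 = 10920/93024 = 455/3876.
There are C(4,1) = 4 such orderings, each equally likely, so P = 4 × 455/3876 = 455/969.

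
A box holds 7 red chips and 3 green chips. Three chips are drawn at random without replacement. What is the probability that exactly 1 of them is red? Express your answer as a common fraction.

One ordering (red drawn first) has probability 7/10 × 3/9 × 2/8 = 42/720 = 7/120.
There are C(3,1) = 3 such orderings, each equally likely, so P = 3 × 7/120 = 7/40.

7/40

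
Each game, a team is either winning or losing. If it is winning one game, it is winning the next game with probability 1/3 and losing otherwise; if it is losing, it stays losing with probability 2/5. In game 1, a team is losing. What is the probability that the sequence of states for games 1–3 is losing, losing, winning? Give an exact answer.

6/25

Game 1 is given. For each transition, use the conditional probability from the current state:
P(losing | losing) = 2/5; P(winning | losing) = 3/5.
P = 2/5 × 3/5 = 6/25.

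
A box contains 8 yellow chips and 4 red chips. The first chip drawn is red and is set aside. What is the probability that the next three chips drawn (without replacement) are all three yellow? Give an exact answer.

After the first draw, 8 of the remaining 11 chips are yellow.
P = 8/11 × 7/10 × 6/9 = 336/990 = 56/165.

56/165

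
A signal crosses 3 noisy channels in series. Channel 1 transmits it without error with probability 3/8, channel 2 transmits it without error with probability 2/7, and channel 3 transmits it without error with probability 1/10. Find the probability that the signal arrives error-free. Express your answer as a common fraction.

The events are sequential, so multiply the conditional probabilities:
P = 3/8 × 2/7 × 1/10 = 6/560 = 3/280.

3/280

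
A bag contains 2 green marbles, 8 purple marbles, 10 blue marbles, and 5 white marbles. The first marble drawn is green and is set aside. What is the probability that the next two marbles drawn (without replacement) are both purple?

7/69

After the first draw, 8 of the remaining 24 marbles are purple.
P = 8/24 × 7/23 = 56/552 = 7/69.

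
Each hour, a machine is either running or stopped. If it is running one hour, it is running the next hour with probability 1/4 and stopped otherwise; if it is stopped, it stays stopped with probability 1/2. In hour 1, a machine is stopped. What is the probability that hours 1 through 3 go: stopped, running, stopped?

3/8

Hour 1 is given. For each transition, use the conditional probability from the current state:
P(running | stopped) = 1/2; P(stopped | running) = 3/4.
P = 1/2 × 3/4 = 3/8.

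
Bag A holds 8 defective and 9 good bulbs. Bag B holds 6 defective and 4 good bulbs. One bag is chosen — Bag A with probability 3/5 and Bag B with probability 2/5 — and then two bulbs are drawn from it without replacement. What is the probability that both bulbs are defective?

From Bag A: P(both defective) = (8/17)(7/16) = 7/34.
From Bag B: P(both defective) = (6/10)(5/9) = 1/3.
Total probability = (3/5)(7/34) + (2/5)(1/3) = 131/510.

131/510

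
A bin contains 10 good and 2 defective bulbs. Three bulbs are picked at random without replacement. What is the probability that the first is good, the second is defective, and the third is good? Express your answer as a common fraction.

3/22

Chain rule:
P = 10/12 × 2/11 × 9/10 = 180/1320 = 3/22.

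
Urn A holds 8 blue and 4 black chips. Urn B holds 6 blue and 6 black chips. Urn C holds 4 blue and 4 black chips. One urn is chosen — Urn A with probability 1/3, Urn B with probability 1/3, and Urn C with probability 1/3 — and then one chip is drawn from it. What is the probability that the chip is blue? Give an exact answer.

From Urn A: P(blue) = 8/12.
From Urn B: P(blue) = 6/12.
From Urn C: P(blue) = 4/8.
Total probability = (1/3)(8/12) + (1/3)(6/12) + (1/3)(4/8) = 5/9.

5/9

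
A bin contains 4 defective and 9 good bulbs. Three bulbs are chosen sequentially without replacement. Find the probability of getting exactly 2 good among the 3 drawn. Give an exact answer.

72/143

One ordering (good drawn first) has probability 9/13 × 8/12 × 4/11 = 288/1716 = 24/143.
There are C(3,2) = 3 such orderings, each equally likely, so P = 3 × 24/143 = 72/143.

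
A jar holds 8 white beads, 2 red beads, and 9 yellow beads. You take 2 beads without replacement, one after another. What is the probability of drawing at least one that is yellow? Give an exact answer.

14/19

P(no yellow) = 10/19 × 9/18 = 90/342 = 5/19.
P(at least one) = 1 − 5/19 = 14/19.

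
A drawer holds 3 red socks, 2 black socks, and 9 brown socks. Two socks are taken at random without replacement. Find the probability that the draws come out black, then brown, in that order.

9/91

Each draw changes the counts, so multiply the conditional probabilities along the sequence:
P = 2/14 × 9/13 = 18/182 = 9/91.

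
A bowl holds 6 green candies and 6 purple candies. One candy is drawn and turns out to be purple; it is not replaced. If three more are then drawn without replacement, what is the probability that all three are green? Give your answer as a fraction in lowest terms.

4/33

After the first draw, 6 of the remaining 11 candies are green.
P = 6/11 × 5/10 × 4/9 = 120/990 = 4/33.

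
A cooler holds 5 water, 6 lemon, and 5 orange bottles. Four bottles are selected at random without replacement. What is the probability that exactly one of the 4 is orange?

165/364

One ordering (orange drawn first) has probability 5/16 × 11/15 × 10/14 × 9/13 = 4950/43680 = 165/1456.
There are C(4,1) = 4 such orderings, each equally likely, so P = 4 × 165/1456 = 165/364.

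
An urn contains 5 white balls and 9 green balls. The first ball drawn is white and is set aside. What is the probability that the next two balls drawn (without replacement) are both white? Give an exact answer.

1/13

After the first draw, 4 of the remaining 13 balls are white.
P = 4/13 × 3/12 = 12/156 = 1/13.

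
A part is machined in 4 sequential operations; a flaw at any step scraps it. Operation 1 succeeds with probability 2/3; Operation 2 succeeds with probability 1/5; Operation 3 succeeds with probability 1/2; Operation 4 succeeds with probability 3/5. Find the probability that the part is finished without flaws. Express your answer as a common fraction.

Each stage is reached only if all earlier stages succeed, so
P = 2/3 × 1/5 × 1/2 × 3/5 = 6/150 = 1/25.

1/25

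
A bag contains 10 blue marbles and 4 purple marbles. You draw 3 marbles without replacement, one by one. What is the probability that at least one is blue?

P(no blue) = 4/14 × 3/13 × 2/12 = 24/2184 = 1/91.
P(at least one) = 1 − 1/91 = 90/91.

90/91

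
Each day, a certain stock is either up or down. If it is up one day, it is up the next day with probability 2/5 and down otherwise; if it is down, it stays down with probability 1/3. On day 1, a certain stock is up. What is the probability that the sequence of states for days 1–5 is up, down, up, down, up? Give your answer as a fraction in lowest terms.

Day 1 is given. For each transition, use the conditional probability from the current state:
P(down | up) = 3/5; P(up | down) = 2/3; P(down | up) = 3/5; P(up | down) = 2/3.
P = 3/5 × 2/3 × 3/5 × 2/3 = 36/225 = 4/25.

4/25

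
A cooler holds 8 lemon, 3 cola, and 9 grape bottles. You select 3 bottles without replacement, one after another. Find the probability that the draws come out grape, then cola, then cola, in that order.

Each draw changes the counts, so multiply the conditional probabilities along the sequence:
P = 9/20 × 3/19 × 2/18 = 54/6840 = 3/380.

3/380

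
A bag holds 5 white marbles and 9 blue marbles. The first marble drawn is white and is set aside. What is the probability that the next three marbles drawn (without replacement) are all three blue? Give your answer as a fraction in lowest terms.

After the first draw, 9 of the remaining 13 marbles are blue.
P = 9/13 × 8/12 × 7/11 = 504/1716 = 42/143.

42/143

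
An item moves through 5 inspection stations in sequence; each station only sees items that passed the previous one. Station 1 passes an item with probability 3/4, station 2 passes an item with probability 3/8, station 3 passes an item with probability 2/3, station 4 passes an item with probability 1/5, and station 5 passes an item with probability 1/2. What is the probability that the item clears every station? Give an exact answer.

The events are sequential, so multiply the conditional probabilities:
P = 3/4 × 3/8 × 2/3 × 1/5 × 1/2 = 18/960 = 3/160.

3/160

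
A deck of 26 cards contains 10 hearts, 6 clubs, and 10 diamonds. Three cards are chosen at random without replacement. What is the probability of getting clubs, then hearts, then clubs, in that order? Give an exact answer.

1/52

Multiply the probability of each draw given the previous ones:
P = 6/26 × 10/25 × 5/24 = 300/15600 = 1/52.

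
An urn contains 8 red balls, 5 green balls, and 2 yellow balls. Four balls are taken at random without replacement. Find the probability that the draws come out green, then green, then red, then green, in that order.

4/273

Each draw changes the counts, so multiply the conditional probabilities along the sequence:
P = 5/15 × 4/14 × 8/13 × 3/12 = 480/32760 = 4/273.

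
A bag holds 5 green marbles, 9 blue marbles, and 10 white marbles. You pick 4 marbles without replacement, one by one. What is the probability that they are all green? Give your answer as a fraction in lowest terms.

P = 5/24 × 4/23 × 3/22 × 2/21 = 120/255024 = 5/10626.

5/10626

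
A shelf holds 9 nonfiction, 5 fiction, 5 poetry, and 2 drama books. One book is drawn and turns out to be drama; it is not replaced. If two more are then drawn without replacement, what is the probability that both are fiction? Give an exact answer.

With the first book removed, 5 fiction remain out of 20.
P = 5/20 × 4/19 = 20/380 = 1/19.

1/19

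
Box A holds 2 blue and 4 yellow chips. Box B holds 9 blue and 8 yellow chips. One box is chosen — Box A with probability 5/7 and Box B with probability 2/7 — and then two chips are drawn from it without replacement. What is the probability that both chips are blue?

44/357

From Box A: P(both blue) = (2/6)(1/5) = 1/15.
From Box B: P(both blue) = (9/17)(8/16) = 9/34.
Total probability = (5/7)(1/15) + (2/7)(9/34) = 44/357.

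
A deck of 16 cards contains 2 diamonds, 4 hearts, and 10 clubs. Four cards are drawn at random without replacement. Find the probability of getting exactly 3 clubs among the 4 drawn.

36/91

One ordering (clubs drawn first) has probability 10/16 × 9/15 × 8/14 × 6/13 = 4320/43680 = 9/91.
There are C(4,3) = 4 such orderings, each equally likely, so P = 4 × 9/91 = 36/91.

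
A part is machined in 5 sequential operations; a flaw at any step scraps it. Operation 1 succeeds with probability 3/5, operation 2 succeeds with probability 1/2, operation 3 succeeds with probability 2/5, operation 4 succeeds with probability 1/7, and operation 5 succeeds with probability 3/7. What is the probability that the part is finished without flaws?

The events are sequential, so multiply the conditional probabilities:
P = 3/5 × 1/2 × 2/5 × 1/7 × 3/7 = 18/2450 = 9/1225.

9/1225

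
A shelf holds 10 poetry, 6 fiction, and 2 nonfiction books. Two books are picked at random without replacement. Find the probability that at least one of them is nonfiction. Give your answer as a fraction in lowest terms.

11/51

P(no nonfiction) = 16/18 × 15/17 = 240/306 = 40/51.
P(at least one) = 1 − 40/51 = 11/51.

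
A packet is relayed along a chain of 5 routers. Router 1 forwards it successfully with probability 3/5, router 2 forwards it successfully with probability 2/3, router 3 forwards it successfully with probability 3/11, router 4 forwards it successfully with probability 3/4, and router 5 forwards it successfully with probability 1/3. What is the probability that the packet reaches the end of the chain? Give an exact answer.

3/110

The events are sequential, so multiply the conditional probabilities:
P = 3/5 × 2/3 × 3/11 × 3/4 × 1/3 = 54/1980 = 3/110.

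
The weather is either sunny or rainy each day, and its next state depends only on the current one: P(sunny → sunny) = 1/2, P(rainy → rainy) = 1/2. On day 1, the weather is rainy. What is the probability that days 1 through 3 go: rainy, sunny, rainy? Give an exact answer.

1/4

Day 1 is given. For each transition, use the conditional probability from the current state:
P(sunny | rainy) = 1/2; P(rainy | sunny) = 1/2.
P = 1/2 × 1/2 = 1/4.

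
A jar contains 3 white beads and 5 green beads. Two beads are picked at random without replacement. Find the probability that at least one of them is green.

25/28

P(no green) = 3/8 × 2/7 = 6/56 = 3/28.
P(at least one) = 1 − 3/28 = 25/28.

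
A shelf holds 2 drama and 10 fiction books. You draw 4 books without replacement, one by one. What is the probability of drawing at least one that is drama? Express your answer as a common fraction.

19/33

P(no drama) = 10/12 × 9/11 × 8/10 × 7/9 = 5040/11880 = 14/33.
P(at least one) = 1 − 14/33 = 19/33.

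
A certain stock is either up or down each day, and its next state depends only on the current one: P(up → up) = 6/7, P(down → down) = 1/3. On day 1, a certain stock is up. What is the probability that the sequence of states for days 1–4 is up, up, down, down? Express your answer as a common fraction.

2/49

Day 1 is given. For each transition, use the conditional probability from the current state:
P(up | up) = 6/7; P(down | up) = 1/7; P(down | down) = 1/3.
P = 6/7 × 1/7 × 1/3 = 6/147 = 2/49.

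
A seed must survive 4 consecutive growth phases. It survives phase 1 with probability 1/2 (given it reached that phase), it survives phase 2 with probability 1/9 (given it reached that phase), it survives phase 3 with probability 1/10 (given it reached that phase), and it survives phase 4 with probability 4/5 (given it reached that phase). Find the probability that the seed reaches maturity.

1/225

Each stage is reached only if all earlier stages succeed, so
P = 1/2 × 1/9 × 1/10 × 4/5 = 4/900 = 1/225.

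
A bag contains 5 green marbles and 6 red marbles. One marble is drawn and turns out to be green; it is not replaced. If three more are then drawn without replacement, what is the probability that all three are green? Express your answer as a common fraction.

1/30

After the first draw, 4 of the remaining 10 marbles are green.
P = 4/10 × 3/9 × 2/8 = 24/720 = 1/30.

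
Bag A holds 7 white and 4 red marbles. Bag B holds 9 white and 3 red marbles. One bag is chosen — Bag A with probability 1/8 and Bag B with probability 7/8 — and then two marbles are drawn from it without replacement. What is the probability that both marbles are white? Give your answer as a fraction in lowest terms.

From Bag A: P(both white) = (7/11)(6/10) = 21/55.
From Bag B: P(both white) = (9/12)(8/11) = 6/11.
Total probability = (1/8)(21/55) + (7/8)(6/11) = 21/40.

21/40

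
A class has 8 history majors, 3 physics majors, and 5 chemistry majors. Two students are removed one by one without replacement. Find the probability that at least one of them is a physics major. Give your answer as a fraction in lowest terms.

7/20

P(no physics majors) = 13/16 × 12/15 = 156/240 = 13/20.
P(at least one) = 1 − 13/20 = 7/20.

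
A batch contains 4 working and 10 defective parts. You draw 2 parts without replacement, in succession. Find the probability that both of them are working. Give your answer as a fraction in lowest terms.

6/91

P = 4/14 × 3/13 = 12/182 = 6/91.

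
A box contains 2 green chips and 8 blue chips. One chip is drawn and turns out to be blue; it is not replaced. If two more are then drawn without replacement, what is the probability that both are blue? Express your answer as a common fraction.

7/12

With the first chip removed, 7 blue remain out of 9.
P = 7/9 × 6/8 = 42/72 = 7/12.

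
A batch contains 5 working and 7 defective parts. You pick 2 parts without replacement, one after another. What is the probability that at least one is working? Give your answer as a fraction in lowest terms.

15/22

P(no working) = 7/12 × 6/11 = 42/132 = 7/22.
P(at least one) = 1 − 7/22 = 15/22.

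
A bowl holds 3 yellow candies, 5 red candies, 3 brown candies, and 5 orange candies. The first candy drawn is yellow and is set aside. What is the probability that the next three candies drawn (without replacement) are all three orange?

With the first candy removed, 5 orange remain out of 15.
P = 5/15 × 4/14 × 3/13 = 60/2730 = 2/91.

2/91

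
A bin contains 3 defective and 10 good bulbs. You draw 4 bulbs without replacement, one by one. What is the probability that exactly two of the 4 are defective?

One ordering (defective drawn first) has probability 3/13 × 2/12 × 10/11 × 9/10 = 540/17160 = 9/286.
There are C(4,2) = 6 such orderings, each equally likely, so P = 6 × 9/286 = 27/143.

27/143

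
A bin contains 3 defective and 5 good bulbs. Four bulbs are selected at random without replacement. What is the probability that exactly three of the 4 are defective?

1/14

One ordering (defective drawn first) has probability 3/8 × 2/7 × 1/6 × 5/5 = 30/1680 = 1/56.
There are C(4,3) = 4 such orderings, each equally likely, so P = 4 × 1/56 = 1/14.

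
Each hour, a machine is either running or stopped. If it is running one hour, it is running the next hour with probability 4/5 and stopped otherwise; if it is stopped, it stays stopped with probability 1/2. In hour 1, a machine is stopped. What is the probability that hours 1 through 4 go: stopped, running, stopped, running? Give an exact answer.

1/20

Hour 1 is given. For each transition, use the conditional probability from the current state:
P(running | stopped) = 1/2; P(stopped | running) = 1/5; P(running | stopped) = 1/2.
P = 1/2 × 1/5 × 1/2 = 1/20.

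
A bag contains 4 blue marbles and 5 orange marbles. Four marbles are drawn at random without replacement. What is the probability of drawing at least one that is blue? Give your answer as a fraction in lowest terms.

P(no blue) = 5/9 × 4/8 × 3/7 × 2/6 = 120/3024 = 5/126.
P(at least one) = 1 − 5/126 = 121/126.

121/126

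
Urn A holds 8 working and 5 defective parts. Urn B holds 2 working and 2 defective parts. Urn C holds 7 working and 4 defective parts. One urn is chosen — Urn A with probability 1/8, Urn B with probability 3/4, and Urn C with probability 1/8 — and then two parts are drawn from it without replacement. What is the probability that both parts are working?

From Urn A: P(both working) = (8/13)(7/12) = 14/39.
From Urn B: P(both working) = (2/4)(1/3) = 1/6.
From Urn C: P(both working) = (7/11)(6/10) = 21/55.
Total probability = (1/8)(14/39) + (3/4)(1/6) + (1/8)(21/55) = 1867/8580.

1867/8580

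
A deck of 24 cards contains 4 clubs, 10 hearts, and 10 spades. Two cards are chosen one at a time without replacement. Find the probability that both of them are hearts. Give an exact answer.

15/92

P(every draw is a heart) = 10/24 × 9/23 = 90/552 = 15/92.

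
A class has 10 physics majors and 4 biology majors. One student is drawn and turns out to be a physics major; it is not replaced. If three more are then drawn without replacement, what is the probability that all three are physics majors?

42/143

With the first student removed, 9 physics majors remain out of 13.
P = 9/13 × 8/12 × 7/11 = 504/1716 = 42/143.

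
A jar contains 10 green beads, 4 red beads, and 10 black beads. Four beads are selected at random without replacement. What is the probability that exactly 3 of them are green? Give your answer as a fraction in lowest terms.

40/253

One ordering (green drawn first) has probability 10/24 × 9/23 × 8/22 × 14/21 = 10080/255024 = 10/253.
There are C(4,3) = 4 such orderings, each equally likely, so P = 4 × 10/253 = 40/253.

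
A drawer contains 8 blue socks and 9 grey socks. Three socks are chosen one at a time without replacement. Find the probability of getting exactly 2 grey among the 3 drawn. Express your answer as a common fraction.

One ordering (grey drawn first) has probability 9/17 × 8/16 × 8/15 = 576/4080 = 12/85.
There are C(3,2) = 3 such orderings, each equally likely, so P = 3 × 12/85 = 36/85.

36/85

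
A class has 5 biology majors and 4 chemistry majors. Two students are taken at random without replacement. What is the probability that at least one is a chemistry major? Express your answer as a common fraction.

13/18

P(no chemistry majors) = 5/9 × 4/8 = 20/72 = 5/18.
P(at least one) = 1 − 5/18 = 13/18.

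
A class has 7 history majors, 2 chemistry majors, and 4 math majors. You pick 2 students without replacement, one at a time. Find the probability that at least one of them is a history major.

P(no history majors) = 6/13 × 5/12 = 30/156 = 5/26.
P(at least one) = 1 − 5/26 = 21/26.

21/26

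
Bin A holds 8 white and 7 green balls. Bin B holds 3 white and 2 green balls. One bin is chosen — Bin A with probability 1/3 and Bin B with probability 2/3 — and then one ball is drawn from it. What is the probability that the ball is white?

From Bin A: P(white) = 8/15.
From Bin B: P(white) = 3/5.
Total probability = (1/3)(8/15) + (2/3)(3/5) = 26/45.

26/45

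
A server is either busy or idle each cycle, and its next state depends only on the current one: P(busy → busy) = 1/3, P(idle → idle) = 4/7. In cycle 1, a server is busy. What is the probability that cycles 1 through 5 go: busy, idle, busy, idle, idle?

16/147

Cycle 1 is given. For each transition, use the conditional probability from the current state:
P(idle | busy) = 2/3; P(busy | idle) = 3/7; P(idle | busy) = 2/3; P(idle | idle) = 4/7.
P = 2/3 × 3/7 × 2/3 × 4/7 = 48/441 = 16/147.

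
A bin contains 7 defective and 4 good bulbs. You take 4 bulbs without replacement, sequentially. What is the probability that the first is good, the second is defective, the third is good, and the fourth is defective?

Each draw changes the counts, so multiply the conditional probabilities along the sequence:
P = 4/11 × 7/10 × 3/9 × 6/8 = 504/7920 = 7/110.

7/110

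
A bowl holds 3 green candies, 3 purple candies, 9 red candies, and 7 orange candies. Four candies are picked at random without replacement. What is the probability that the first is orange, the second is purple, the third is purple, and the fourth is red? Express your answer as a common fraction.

9/4180

Chain rule:
P = 7/22 × 3/21 × 2/20 × 9/19 = 378/175560 = 9/4180.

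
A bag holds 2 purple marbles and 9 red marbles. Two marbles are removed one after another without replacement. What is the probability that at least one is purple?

P(no purple) = 9/11 × 8/10 = 72/110 = 36/55.
P(at least one) = 1 − 36/55 = 19/55.

19/55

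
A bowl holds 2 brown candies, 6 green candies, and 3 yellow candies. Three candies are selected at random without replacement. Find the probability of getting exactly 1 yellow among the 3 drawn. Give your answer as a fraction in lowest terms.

28/55

One ordering (yellow drawn first) has probability 3/11 × 8/10 × 7/9 = 168/990 = 28/165.
There are C(3,1) = 3 such orderings, each equally likely, so P = 3 × 28/165 = 28/55.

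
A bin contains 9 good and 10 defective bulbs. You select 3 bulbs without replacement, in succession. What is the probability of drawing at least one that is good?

P(no good) = 10/19 × 9/18 × 8/17 = 720/5814 = 40/323.
P(at least one) = 1 − 40/323 = 283/323.

283/323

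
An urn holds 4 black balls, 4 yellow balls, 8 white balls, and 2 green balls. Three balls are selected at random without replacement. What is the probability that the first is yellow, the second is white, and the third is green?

Multiply the probability of each draw given the previous ones:
P = 4/18 × 8/17 × 2/16 = 64/4896 = 2/153.

2/153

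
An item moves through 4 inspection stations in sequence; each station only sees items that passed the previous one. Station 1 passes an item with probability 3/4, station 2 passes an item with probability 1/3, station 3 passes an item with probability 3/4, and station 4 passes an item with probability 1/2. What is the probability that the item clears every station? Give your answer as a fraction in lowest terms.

Each stage is reached only if all earlier stages succeed, so
P = 3/4 × 1/3 × 3/4 × 1/2 = 9/96 = 3/32.

3/32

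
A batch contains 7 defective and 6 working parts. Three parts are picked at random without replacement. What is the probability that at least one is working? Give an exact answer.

P(no working) = 7/13 × 6/12 × 5/11 = 210/1716 = 35/286.
P(at least one) = 1 − 35/286 = 251/286.

251/286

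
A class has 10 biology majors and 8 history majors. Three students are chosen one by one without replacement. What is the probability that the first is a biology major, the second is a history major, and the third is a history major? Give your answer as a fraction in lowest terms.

35/306

Multiply the probability of each draw given the previous ones:
P = 10/18 × 8/17 × 7/16 = 560/4896 = 35/306.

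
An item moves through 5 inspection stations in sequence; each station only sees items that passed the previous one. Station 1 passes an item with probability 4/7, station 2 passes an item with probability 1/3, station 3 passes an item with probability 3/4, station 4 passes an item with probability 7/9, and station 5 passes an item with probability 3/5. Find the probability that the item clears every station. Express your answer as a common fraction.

The events are sequential, so multiply the conditional probabilities:
P = 4/7 × 1/3 × 3/4 × 7/9 × 3/5 = 252/3780 = 1/15.

1/15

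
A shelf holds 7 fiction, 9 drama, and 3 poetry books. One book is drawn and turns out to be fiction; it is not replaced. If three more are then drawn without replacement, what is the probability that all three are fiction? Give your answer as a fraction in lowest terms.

5/204

After the first draw, 6 of the remaining 18 books are fiction.
P = 6/18 × 5/17 × 4/16 = 120/4896 = 5/204.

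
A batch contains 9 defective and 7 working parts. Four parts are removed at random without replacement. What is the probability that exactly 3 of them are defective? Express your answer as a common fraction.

21/65

One ordering (defective drawn first) has probability 9/16 × 8/15 × 7/14 × 7/13 = 3528/43680 = 21/260.
There are C(4,3) = 4 such orderings, each equally likely, so P = 4 × 21/260 = 21/65.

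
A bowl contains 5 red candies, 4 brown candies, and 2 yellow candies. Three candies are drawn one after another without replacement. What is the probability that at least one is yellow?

27/55

P(no yellow) = 9/11 × 8/10 × 7/9 = 504/990 = 28/55.
P(at least one) = 1 − 28/55 = 27/55.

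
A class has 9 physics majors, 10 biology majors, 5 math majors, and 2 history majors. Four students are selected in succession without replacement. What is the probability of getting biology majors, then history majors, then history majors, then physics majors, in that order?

3/5980

Chain rule:
P = 10/26 × 2/25 × 1/24 × 9/23 = 180/358800 = 3/5980.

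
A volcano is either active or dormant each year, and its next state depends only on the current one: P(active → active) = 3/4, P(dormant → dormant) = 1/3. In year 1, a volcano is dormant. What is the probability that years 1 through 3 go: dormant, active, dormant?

1/6

Year 1 is given. For each transition, use the conditional probability from the current state:
P(active | dormant) = 2/3; P(dormant | active) = 1/4.
P = 2/3 × 1/4 = 2/12 = 1/6.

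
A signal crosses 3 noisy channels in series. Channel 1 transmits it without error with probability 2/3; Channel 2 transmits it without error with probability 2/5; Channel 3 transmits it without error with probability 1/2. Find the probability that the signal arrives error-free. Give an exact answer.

2/15

The events are sequential, so multiply the conditional probabilities:
P = 2/3 × 2/5 × 1/2 = 4/30 = 2/15.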